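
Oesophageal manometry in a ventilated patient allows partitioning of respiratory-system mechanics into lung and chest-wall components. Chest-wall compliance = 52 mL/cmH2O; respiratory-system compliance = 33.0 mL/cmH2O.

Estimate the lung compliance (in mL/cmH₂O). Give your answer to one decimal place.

1/CL = 1/Crs − 1/Ccw.
1/CL = 1/33.0 − 1/52 = 0.01107.
CL = 90.334 mL/cmH2O.

90.3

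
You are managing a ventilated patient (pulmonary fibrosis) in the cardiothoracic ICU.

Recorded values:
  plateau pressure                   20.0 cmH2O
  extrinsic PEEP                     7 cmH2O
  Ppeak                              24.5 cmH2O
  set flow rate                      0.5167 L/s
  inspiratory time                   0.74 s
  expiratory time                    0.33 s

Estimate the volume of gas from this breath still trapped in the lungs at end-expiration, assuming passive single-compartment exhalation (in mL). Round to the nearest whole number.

105

Vt = flow × Ti = 0.5167 L/s × 0.74 s × 1000 mL/L = 382.36 mL.
R = (PIP − Pplat)/V̇ = (24.5 − 20.0) / 0.5167 = 4.5/0.5167 = 8.709 cmH2O·s/L.
C = Vt/(Pplat − PEEP) = 382.36 / (20.0 − 7) = 382.36/13.0 = 29.412 mL/cmH2O.
τ = R × C = 8.709 × 0.02941 L/cmH2O = 0.2561 s.
Fraction remaining = e^(−Te/τ) = e^(−0.33/0.2561) = 0.2757.
Trapped volume = 382.36 × 0.2757 = 105.42 mL.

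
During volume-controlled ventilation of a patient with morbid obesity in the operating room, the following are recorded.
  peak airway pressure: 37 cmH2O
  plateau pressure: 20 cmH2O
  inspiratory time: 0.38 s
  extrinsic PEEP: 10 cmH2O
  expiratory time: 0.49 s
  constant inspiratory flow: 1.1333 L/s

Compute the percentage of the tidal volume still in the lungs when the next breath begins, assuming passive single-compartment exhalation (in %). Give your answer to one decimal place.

Vt = flow × Ti = 1.1333 L/s × 0.38 s × 1000 mL/L = 430.65 mL.
R = (PIP − Pplat)/V̇ = (37 − 20) / 1.1333 = 17.0/1.1333 = 15.0 cmH2O·s/L.
C = Vt/(Pplat − PEEP) = 430.65 / (20 − 10) = 430.65/10.0 = 43.065 mL/cmH2O.
τ = R × C = 15.0 × 0.04307 L/cmH2O = 0.6461 s.
Fraction remaining at end-expiration = e^(−Te/τ) = e^(−0.49/0.6461) = 0.4684 → 46.84%.

46.8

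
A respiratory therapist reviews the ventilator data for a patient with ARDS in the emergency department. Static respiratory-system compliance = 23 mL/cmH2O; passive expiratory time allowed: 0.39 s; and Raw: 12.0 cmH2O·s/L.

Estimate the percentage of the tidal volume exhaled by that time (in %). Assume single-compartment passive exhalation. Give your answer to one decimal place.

τ = R × C = 12.0 × 23 mL/cmH2O = 12.0 × 0.023 L/cmH2O = 0.276 s.
Passive exhalation: V(t)/V₀ = e^(−t/τ) = e^(−0.39/0.276) = 0.2434.
Fraction exhaled = 1 − 0.2434 = 0.7566 → 75.66%.

75.7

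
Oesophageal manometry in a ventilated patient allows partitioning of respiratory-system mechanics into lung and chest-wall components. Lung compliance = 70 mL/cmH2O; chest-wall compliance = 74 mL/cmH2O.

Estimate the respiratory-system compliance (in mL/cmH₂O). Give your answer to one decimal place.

36.0

Lung and chest wall are elastances in series: 1/Crs = 1/CL + 1/Ccw.
1/Crs = 1/70 + 1/74 = 0.0278.
Crs = 35.971 mL/cmH2O.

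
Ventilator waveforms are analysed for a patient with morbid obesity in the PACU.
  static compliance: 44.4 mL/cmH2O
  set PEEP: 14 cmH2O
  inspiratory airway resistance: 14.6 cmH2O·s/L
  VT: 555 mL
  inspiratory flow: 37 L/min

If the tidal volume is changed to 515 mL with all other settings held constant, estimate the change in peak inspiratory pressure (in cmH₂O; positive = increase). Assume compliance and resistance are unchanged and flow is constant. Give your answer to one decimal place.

PIP = Vt/C + R·V̇ + PEEP (constant-flow equation of motion).
Only the elastic term changes: ΔPIP = ΔVt / C = (515 − 555) / 44.4 = -0.9009 cmH2O.

-0.9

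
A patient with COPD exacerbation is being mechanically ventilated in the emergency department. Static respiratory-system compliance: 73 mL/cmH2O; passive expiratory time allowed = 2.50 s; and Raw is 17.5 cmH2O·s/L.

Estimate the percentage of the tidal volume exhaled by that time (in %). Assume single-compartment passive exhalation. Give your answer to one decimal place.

85.9

τ = R × C = 17.5 × 73 mL/cmH2O = 17.5 × 0.073 L/cmH2O = 1.278 s.
Passive exhalation: V(t)/V₀ = e^(−t/τ) = e^(−2.50/1.278) = 0.1414.
Fraction exhaled = 1 − 0.1414 = 0.8586 → 85.86%.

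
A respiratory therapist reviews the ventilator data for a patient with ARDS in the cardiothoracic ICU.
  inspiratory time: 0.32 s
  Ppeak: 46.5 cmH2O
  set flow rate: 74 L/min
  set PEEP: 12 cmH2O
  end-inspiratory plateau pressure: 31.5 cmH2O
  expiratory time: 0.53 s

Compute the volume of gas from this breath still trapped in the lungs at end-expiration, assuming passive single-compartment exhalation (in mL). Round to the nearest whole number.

46

Flow: 74 L/min ÷ 60 = 1.2333 L/s.
Vt = flow × Ti = 1.2333 L/s × 0.32 s × 1000 mL/L = 394.66 mL.
R = (PIP − Pplat)/V̇ = (46.5 − 31.5) / 1.2333 = 15.0/1.2333 = 12.162 cmH2O·s/L.
C = Vt/(Pplat − PEEP) = 394.66 / (31.5 − 12) = 394.66/19.5 = 20.239 mL/cmH2O.
τ = R × C = 12.162 × 0.02024 L/cmH2O = 0.2462 s.
Fraction remaining = e^(−Te/τ) = e^(−0.53/0.2462) = 0.1162.
Trapped volume = 394.66 × 0.1162 = 45.859 mL.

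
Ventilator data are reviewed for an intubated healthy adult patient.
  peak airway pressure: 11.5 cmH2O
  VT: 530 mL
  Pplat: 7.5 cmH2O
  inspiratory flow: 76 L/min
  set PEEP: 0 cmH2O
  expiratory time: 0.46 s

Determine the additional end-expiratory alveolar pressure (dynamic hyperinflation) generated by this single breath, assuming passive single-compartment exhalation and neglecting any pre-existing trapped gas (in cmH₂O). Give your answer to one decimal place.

Flow: 76 L/min ÷ 60 = 1.2667 L/s.
R = (PIP − Pplat)/V̇ = (11.5 − 7.5) / 1.2667 = 4.0/1.2667 = 3.158 cmH2O·s/L.
C = Vt/(Pplat − PEEP) = 530.0 / (7.5 − 0) = 530.0/7.5 = 70.667 mL/cmH2O.
τ = R × C = 3.158 × 0.07067 L/cmH2O = 0.2232 s.
Fraction remaining = e^(−Te/τ) = e^(−0.46/0.2232) = 0.1273; trapped volume = 530.0 × 0.1273 = 67.469 mL.
Additional alveolar pressure from trapping ≈ V_trapped / C = 67.469 / 70.667 = 0.9547 cmH2O.

1.0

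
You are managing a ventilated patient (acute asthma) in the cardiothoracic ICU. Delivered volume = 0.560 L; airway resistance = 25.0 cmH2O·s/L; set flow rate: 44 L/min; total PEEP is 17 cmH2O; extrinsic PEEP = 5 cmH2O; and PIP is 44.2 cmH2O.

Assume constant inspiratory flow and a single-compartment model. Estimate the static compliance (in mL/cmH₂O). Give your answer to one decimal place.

63.2

Flow: 44 L/min ÷ 60 = 0.7333 L/s.
Total PEEP = 17 cmH2O (set 5 + intrinsic 12); this is the baseline alveolar pressure.
Equation of motion (constant flow): PIP = Vt/C + R·V̇ + PEEP.
Vt/C = PIP − R·V̇ − PEEP = 44.2 − 25.0×0.7333 − 17 = 44.2 − 18.333 − 17 = 8.867 cmH2O.
C = Vt / 8.867 = 560 / 8.867 = 63.156 mL/cmH2O.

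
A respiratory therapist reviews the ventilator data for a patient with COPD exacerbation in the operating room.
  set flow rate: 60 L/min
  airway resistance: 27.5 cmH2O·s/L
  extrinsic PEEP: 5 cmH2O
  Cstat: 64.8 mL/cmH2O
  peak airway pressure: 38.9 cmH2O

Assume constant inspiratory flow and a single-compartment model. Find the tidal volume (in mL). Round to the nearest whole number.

Flow: 60 L/min ÷ 60 = 1 L/s.
Equation of motion (constant flow): PIP = Vt/C + R·V̇ + PEEP.
Vt/C = PIP − R·V̇ − PEEP = 38.9 − 27.5 − 5 = 6.4 cmH2O.
Vt = C × 6.4 = 64.8 × 6.4 = 414.72 mL.

415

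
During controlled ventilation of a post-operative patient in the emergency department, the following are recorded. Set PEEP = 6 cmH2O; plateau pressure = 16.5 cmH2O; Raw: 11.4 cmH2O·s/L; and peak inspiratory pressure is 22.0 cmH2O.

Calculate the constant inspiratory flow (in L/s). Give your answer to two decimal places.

flow = (PIP − Pplat) / Raw = 5.5 / 11.4 = 0.4825 L/s.

0.48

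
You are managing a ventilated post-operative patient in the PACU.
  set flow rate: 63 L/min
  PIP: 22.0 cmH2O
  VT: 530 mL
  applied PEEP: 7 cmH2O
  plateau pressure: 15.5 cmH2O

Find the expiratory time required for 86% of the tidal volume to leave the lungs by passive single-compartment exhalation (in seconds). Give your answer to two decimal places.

Flow: 63 L/min ÷ 60 = 1.05 L/s.
R = (PIP − Pplat)/V̇ = (22.0 − 15.5) / 1.05 = 6.5/1.05 = 6.19 cmH2O·s/L.
C = Vt/(Pplat − PEEP) = 530.0 / (15.5 − 7) = 530.0/8.5 = 62.353 mL/cmH2O.
τ = R × C = 6.19 × 0.06235 L/cmH2O = 0.3859 s.
t = −τ·ln(1 − 0.86) = −0.3859·ln(0.14) = 0.7587 s.

0.76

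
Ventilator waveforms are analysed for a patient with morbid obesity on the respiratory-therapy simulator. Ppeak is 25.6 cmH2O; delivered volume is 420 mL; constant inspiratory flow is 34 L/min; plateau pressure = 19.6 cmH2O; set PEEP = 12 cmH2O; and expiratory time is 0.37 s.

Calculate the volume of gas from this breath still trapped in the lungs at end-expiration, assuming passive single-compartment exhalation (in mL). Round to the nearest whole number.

Flow: 34 L/min ÷ 60 = 0.5667 L/s.
R = (PIP − Pplat)/V̇ = (25.6 − 19.6) / 0.5667 = 6.0/0.5667 = 10.588 cmH2O·s/L.
C = Vt/(Pplat − PEEP) = 420.0 / (19.6 − 12) = 420.0/7.6 = 55.263 mL/cmH2O.
τ = R × C = 10.588 × 0.05526 L/cmH2O = 0.5851 s.
Fraction remaining = e^(−Te/τ) = e^(−0.37/0.5851) = 0.5313.
Trapped volume = 420.0 × 0.5313 = 223.15 mL.

223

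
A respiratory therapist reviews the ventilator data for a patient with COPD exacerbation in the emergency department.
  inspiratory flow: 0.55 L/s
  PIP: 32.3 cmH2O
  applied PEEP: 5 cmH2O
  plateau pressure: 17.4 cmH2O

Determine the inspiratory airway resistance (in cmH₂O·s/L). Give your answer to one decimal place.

27.1

Raw = (PIP − Pplat) / flow = (32.3 − 17.4) / 0.55 = 14.9 / 0.55 = 27.091 cmH2O·s/L.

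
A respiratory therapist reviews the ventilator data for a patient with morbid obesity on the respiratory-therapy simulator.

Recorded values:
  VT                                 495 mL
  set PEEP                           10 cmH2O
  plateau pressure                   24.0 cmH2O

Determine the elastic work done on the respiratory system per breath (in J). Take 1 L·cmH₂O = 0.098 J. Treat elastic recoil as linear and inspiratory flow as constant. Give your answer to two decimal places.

Elastic work ≈ ½ × (Pplat − PEEP) × Vt = 0.5 × (24.0 − 10) × 0.495 L = 0.5 × 14.0 × 0.495 = 3.465 L·cmH2O.
× 0.098 J/(L·cmH2O) → 0.3396 J.

0.34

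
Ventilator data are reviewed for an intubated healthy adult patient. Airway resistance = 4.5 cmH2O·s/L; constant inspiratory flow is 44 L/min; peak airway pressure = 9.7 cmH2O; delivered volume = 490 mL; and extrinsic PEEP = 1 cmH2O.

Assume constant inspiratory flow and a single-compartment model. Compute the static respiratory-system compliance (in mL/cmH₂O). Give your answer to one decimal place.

90.7

Flow: 44 L/min ÷ 60 = 0.7333 L/s.
Equation of motion (constant flow): PIP = Vt/C + R·V̇ + PEEP.
Vt/C = PIP − R·V̇ − PEEP = 9.7 − 4.5×0.7333 − 1 = 9.7 − 3.3 − 1 = 5.4 cmH2O.
C = Vt / 5.4 = 490 / 5.4 = 90.741 mL/cmH2O.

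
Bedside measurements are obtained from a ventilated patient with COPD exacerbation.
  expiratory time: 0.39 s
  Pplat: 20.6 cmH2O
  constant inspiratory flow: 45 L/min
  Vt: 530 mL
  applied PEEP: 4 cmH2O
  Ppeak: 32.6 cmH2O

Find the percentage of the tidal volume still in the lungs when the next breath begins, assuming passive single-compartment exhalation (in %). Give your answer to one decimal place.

46.6

Flow: 45 L/min ÷ 60 = 0.75 L/s.
R = (PIP − Pplat)/V̇ = (32.6 − 20.6) / 0.75 = 12.0/0.75 = 16.0 cmH2O·s/L.
C = Vt/(Pplat − PEEP) = 530.0 / (20.6 − 4) = 530.0/16.6 = 31.928 mL/cmH2O.
τ = R × C = 16.0 × 0.03193 L/cmH2O = 0.5109 s.
Fraction remaining at end-expiration = e^(−Te/τ) = e^(−0.39/0.5109) = 0.4661 → 46.61%.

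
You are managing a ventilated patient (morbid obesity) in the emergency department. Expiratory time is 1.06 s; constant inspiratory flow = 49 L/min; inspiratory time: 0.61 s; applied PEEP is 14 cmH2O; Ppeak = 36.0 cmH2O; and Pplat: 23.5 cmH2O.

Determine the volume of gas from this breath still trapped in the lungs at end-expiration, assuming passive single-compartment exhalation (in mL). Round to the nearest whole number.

133

Flow: 49 L/min ÷ 60 = 0.8167 L/s.
Vt = flow × Ti = 0.8167 L/s × 0.61 s × 1000 mL/L = 498.19 mL.
R = (PIP − Pplat)/V̇ = (36.0 − 23.5) / 0.8167 = 12.5/0.8167 = 15.305 cmH2O·s/L.
C = Vt/(Pplat − PEEP) = 498.19 / (23.5 − 14) = 498.19/9.5 = 52.441 mL/cmH2O.
τ = R × C = 15.305 × 0.05244 L/cmH2O = 0.8026 s.
Fraction remaining = e^(−Te/τ) = e^(−1.06/0.8026) = 0.2669.
Trapped volume = 498.19 × 0.2669 = 132.97 mL.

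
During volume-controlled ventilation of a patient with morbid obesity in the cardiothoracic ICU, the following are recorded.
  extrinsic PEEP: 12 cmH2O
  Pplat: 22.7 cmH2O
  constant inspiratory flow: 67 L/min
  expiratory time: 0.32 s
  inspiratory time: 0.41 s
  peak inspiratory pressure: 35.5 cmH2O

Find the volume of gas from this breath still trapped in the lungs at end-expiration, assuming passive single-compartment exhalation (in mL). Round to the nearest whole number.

Flow: 67 L/min ÷ 60 = 1.1167 L/s.
Vt = flow × Ti = 1.1167 L/s × 0.41 s × 1000 mL/L = 457.85 mL.
R = (PIP − Pplat)/V̇ = (35.5 − 22.7) / 1.1167 = 12.8/1.1167 = 11.462 cmH2O·s/L.
C = Vt/(Pplat − PEEP) = 457.85 / (22.7 − 12) = 457.85/10.7 = 42.79 mL/cmH2O.
τ = R × C = 11.462 × 0.04279 L/cmH2O = 0.4905 s.
Fraction remaining = e^(−Te/τ) = e^(−0.32/0.4905) = 0.5208.
Trapped volume = 457.85 × 0.5208 = 238.45 mL.

238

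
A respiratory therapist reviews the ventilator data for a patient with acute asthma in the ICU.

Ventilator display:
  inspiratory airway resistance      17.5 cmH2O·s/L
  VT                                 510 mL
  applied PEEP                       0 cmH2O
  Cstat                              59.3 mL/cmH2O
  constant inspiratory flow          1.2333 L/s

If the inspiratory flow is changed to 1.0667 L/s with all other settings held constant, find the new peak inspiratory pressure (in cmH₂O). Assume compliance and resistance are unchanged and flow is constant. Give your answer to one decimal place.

PIP = Vt/C + R·V̇ + PEEP (constant-flow equation of motion).
Only the resistive term changes: ΔPIP = R × ΔV̇ = 17.5 × (1.0667 − 1.2333) = 17.5 × -0.1666 = -2.916 cmH2O.
Original PIP = 510/59.3 + 17.5×1.2333 + 0 = 30.183 cmH2O; new PIP = 30.183 + (-2.916) = 27.267 cmH2O.

27.3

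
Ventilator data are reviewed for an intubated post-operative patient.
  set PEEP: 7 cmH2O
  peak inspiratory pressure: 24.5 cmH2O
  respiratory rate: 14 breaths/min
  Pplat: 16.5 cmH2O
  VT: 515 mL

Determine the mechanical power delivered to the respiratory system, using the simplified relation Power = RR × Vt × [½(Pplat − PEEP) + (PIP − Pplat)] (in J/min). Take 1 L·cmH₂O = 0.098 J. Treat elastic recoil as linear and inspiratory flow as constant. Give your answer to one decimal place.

Per-breath work = Vt × [½(Pplat−PEEP) + (PIP−Pplat)] = 0.515 × [0.5×9.5 + 8.0] = 0.515 × 12.75 = 6.566 L·cmH2O.
Power = 14 × 6.566 = 91.924 L·cmH2O/min.
× 0.098 J/(L·cmH2O) → 9.009 J/min.

9.0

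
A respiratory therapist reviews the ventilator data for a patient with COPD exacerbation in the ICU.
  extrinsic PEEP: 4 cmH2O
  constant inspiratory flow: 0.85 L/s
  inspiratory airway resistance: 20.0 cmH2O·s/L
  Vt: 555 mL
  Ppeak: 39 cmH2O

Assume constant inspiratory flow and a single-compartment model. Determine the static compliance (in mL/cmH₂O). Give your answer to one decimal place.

30.8

Equation of motion (constant flow): PIP = Vt/C + R·V̇ + PEEP.
Vt/C = PIP − R·V̇ − PEEP = 39 − 20.0×0.85 − 4 = 39 − 17.0 − 4 = 18.0 cmH2O.
C = Vt / 18.0 = 555 / 18.0 = 30.833 mL/cmH2O.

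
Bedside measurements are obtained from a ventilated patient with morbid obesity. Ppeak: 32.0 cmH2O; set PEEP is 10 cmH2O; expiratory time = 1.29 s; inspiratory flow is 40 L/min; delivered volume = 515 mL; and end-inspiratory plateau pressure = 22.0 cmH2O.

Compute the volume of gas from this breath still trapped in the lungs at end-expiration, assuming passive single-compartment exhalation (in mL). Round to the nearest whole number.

Flow: 40 L/min ÷ 60 = 0.6667 L/s.
R = (PIP − Pplat)/V̇ = (32.0 − 22.0) / 0.6667 = 10.0/0.6667 = 14.999 cmH2O·s/L.
C = Vt/(Pplat − PEEP) = 515.0 / (22.0 − 10) = 515.0/12.0 = 42.917 mL/cmH2O.
τ = R × C = 14.999 × 0.04292 L/cmH2O = 0.6438 s.
Fraction remaining = e^(−Te/τ) = e^(−1.29/0.6438) = 0.1348.
Trapped volume = 515.0 × 0.1348 = 69.422 mL.

69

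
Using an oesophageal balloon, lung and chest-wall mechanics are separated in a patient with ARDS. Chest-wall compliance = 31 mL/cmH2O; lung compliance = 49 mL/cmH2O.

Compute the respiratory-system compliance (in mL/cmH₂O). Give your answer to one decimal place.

Lung and chest wall are elastances in series: 1/Crs = 1/CL + 1/Ccw.
1/Crs = 1/49 + 1/31 = 0.05267.
Crs = 18.986 mL/cmH2O.

19.0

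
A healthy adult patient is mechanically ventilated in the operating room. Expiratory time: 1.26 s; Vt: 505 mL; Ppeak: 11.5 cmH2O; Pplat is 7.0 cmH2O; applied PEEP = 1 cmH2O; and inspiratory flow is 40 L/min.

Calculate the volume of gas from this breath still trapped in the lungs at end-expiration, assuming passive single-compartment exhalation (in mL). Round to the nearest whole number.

55

Flow: 40 L/min ÷ 60 = 0.6667 L/s.
R = (PIP − Pplat)/V̇ = (11.5 − 7.0) / 0.6667 = 4.5/0.6667 = 6.75 cmH2O·s/L.
C = Vt/(Pplat − PEEP) = 505.0 / (7.0 − 1) = 505.0/6.0 = 84.167 mL/cmH2O.
τ = R × C = 6.75 × 0.08417 L/cmH2O = 0.5681 s.
Fraction remaining = e^(−Te/τ) = e^(−1.26/0.5681) = 0.1088.
Trapped volume = 505.0 × 0.1088 = 54.944 mL.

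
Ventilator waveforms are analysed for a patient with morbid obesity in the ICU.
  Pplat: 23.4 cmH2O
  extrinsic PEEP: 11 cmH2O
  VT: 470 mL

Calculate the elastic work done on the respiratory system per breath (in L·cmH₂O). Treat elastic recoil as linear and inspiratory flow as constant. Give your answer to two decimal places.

Elastic work ≈ ½ × (Pplat − PEEP) × Vt = 0.5 × (23.4 − 11) × 0.470 L = 0.5 × 12.4 × 0.470 = 2.914 L·cmH2O.

2.91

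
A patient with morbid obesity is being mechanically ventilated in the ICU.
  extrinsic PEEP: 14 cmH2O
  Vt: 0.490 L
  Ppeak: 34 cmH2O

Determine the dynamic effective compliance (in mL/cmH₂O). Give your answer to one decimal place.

24.5

Dynamic compliance = Vt / (PIP − PEEP) = 490 / (34 − 14) = 490 / 20.0 = 24.5 mL/cmH2O.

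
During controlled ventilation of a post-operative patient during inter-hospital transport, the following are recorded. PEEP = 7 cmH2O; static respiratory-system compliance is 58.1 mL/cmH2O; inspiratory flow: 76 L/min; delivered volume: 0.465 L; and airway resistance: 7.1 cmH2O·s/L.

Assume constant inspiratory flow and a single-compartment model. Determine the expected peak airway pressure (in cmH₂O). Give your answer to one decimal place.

24.0

Flow: 76 L/min ÷ 60 = 1.2667 L/s.
Equation of motion (constant flow): PIP = Vt/C + R·V̇ + PEEP.
PIP = 465/58.1 + 7.1×1.2667 + 7 = 8.003 + 8.994 + 7 = 23.997 cmH2O.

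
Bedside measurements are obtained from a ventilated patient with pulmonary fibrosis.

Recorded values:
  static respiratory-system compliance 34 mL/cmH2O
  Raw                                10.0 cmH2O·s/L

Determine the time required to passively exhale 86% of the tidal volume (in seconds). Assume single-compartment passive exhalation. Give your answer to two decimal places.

0.67

τ = R × C = 10.0 × 34 mL/cmH2O = 10.0 × 0.034 L/cmH2O = 0.34 s.
Exhaled fraction f = 1 − e^(−t/τ) → t = −τ·ln(1 − f) = −0.34·ln(0.14) = 0.6685 s.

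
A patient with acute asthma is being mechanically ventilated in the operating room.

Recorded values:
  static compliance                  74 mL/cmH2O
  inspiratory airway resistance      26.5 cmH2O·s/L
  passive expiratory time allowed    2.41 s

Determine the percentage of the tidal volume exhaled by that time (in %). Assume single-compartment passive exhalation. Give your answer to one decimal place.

τ = R × C = 26.5 × 74 mL/cmH2O = 26.5 × 0.074 L/cmH2O = 1.961 s.
Passive exhalation: V(t)/V₀ = e^(−t/τ) = e^(−2.41/1.961) = 0.2926.
Fraction exhaled = 1 − 0.2926 = 0.7074 → 70.74%.

70.7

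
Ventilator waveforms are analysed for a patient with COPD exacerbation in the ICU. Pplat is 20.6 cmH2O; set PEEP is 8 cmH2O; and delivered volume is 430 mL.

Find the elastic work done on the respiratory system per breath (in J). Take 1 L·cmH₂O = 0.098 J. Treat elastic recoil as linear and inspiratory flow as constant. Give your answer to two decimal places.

0.27

Elastic work ≈ ½ × (Pplat − PEEP) × Vt = 0.5 × (20.6 − 8) × 0.430 L = 0.5 × 12.6 × 0.430 = 2.709 L·cmH2O.
× 0.098 J/(L·cmH2O) → 0.2655 J.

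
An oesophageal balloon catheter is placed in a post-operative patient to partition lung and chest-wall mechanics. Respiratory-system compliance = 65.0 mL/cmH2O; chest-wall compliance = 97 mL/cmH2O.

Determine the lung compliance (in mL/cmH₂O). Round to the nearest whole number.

1/CL = 1/Crs − 1/Ccw.
1/CL = 1/65.0 − 1/97 = 0.005075.
CL = 197.04 mL/cmH2O.

197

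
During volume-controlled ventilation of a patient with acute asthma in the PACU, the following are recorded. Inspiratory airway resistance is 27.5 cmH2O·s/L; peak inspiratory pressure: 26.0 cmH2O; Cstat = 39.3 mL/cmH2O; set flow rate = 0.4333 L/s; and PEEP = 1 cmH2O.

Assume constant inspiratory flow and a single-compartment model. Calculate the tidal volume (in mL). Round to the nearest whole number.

Equation of motion (constant flow): PIP = Vt/C + R·V̇ + PEEP.
Vt/C = PIP − R·V̇ − PEEP = 26.0 − 11.916 − 1 = 13.084 cmH2O.
Vt = C × 13.084 = 39.3 × 13.084 = 514.2 mL.

514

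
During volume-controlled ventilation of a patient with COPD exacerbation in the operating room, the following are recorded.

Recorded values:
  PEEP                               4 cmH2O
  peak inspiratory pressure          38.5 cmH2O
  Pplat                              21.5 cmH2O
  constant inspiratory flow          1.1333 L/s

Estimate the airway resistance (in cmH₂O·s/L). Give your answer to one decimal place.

15.0

Raw = (PIP − Pplat) / flow = (38.5 − 21.5) / 1.1333 = 17.0 / 1.1333 = 15.0 cmH2O·s/L.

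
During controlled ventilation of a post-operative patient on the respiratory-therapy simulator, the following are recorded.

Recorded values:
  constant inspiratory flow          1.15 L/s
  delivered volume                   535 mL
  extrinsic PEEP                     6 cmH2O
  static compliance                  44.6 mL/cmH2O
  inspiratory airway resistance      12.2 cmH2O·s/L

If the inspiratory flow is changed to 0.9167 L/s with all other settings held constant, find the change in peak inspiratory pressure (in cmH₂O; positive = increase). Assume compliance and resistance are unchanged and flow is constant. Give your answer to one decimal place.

PIP = Vt/C + R·V̇ + PEEP (constant-flow equation of motion).
Only the resistive term changes: ΔPIP = R × ΔV̇ = 12.2 × (0.9167 − 1.15) = 12.2 × -0.2333 = -2.846 cmH2O.

-2.8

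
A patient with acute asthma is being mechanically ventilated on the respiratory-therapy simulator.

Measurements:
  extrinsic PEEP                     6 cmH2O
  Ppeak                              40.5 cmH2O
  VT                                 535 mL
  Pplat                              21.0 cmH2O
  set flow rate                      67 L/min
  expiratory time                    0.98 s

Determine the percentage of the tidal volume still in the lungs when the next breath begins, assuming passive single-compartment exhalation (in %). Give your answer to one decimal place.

20.7

Flow: 67 L/min ÷ 60 = 1.1167 L/s.
R = (PIP − Pplat)/V̇ = (40.5 − 21.0) / 1.1167 = 19.5/1.1167 = 17.462 cmH2O·s/L.
C = Vt/(Pplat − PEEP) = 535.0 / (21.0 − 6) = 535.0/15.0 = 35.667 mL/cmH2O.
τ = R × C = 17.462 × 0.03567 L/cmH2O = 0.6229 s.
Fraction remaining at end-expiration = e^(−Te/τ) = e^(−0.98/0.6229) = 0.2074 → 20.74%.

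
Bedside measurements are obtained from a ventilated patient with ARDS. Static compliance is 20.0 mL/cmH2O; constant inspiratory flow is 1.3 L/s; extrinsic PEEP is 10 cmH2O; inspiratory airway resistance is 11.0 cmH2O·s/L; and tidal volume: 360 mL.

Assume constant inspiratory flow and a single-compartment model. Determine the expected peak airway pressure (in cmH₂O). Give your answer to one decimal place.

42.3

Equation of motion (constant flow): PIP = Vt/C + R·V̇ + PEEP.
PIP = 360/20.0 + 11.0×1.3 + 10 = 18.0 + 14.3 + 10 = 42.3 cmH2O.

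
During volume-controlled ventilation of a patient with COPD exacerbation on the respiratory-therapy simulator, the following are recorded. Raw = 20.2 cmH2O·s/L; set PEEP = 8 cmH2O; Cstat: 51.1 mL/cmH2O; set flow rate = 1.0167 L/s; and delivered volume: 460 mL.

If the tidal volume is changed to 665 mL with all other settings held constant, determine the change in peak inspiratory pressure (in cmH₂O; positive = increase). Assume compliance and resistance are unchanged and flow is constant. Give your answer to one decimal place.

4.0

PIP = Vt/C + R·V̇ + PEEP (constant-flow equation of motion).
Only the elastic term changes: ΔPIP = ΔVt / C = (665 − 460) / 51.1 = 4.012 cmH2O.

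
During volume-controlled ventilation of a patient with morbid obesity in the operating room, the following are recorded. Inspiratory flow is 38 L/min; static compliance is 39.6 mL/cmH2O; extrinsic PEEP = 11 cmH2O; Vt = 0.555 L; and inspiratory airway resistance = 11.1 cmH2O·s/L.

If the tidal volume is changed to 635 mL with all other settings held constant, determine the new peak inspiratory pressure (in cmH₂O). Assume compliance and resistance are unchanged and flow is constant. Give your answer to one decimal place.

34.1

Flow: 38 L/min ÷ 60 = 0.6333 L/s.
PIP = Vt/C + R·V̇ + PEEP (constant-flow equation of motion).
Only the elastic term changes: ΔPIP = ΔVt / C = (635 − 555) / 39.6 = 2.02 cmH2O.
Original PIP = 555/39.6 + 11.1×0.6333 + 11 = 32.045 cmH2O; new PIP = 32.045 + (2.02) = 34.065 cmH2O.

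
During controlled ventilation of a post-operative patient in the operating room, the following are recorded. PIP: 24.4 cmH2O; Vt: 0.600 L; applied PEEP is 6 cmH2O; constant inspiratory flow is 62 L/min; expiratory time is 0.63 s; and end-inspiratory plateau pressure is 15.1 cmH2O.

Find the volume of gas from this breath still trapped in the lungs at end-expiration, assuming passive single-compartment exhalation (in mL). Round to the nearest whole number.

Flow: 62 L/min ÷ 60 = 1.0333 L/s.
R = (PIP − Pplat)/V̇ = (24.4 − 15.1) / 1.0333 = 9.3/1.0333 = 9.0 cmH2O·s/L.
C = Vt/(Pplat − PEEP) = 600.0 / (15.1 − 6) = 600.0/9.1 = 65.934 mL/cmH2O.
τ = R × C = 9.0 × 0.06593 L/cmH2O = 0.5934 s.
Fraction remaining = e^(−Te/τ) = e^(−0.63/0.5934) = 0.3459.
Trapped volume = 600.0 × 0.3459 = 207.54 mL.

208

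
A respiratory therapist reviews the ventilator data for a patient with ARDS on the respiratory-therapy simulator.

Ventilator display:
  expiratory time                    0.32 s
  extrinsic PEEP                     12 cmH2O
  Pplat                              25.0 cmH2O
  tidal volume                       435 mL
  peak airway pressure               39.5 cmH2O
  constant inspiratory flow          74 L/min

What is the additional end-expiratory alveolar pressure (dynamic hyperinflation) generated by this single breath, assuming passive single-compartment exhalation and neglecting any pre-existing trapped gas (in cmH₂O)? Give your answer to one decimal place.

Flow: 74 L/min ÷ 60 = 1.2333 L/s.
R = (PIP − Pplat)/V̇ = (39.5 − 25.0) / 1.2333 = 14.5/1.2333 = 11.757 cmH2O·s/L.
C = Vt/(Pplat − PEEP) = 435.0 / (25.0 − 12) = 435.0/13.0 = 33.462 mL/cmH2O.
τ = R × C = 11.757 × 0.03346 L/cmH2O = 0.3934 s.
Fraction remaining = e^(−Te/τ) = e^(−0.32/0.3934) = 0.4433; trapped volume = 435.0 × 0.4433 = 192.84 mL.
Additional alveolar pressure from trapping ≈ V_trapped / C = 192.84 / 33.462 = 5.763 cmH2O.

5.8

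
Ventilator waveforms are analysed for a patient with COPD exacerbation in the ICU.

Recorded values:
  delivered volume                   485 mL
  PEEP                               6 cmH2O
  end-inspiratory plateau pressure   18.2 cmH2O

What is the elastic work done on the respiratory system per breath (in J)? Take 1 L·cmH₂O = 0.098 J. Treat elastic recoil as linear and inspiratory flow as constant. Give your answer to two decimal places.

0.29

Elastic work ≈ ½ × (Pplat − PEEP) × Vt = 0.5 × (18.2 − 6) × 0.485 L = 0.5 × 12.2 × 0.485 = 2.959 L·cmH2O.
× 0.098 J/(L·cmH2O) → 0.29 J.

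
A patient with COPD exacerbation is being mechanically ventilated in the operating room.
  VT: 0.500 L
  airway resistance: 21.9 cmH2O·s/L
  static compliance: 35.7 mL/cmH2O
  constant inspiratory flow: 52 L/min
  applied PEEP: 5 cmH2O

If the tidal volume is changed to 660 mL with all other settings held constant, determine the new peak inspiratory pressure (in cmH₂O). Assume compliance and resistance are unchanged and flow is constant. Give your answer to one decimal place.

Flow: 52 L/min ÷ 60 = 0.8667 L/s.
PIP = Vt/C + R·V̇ + PEEP (constant-flow equation of motion).
Only the elastic term changes: ΔPIP = ΔVt / C = (660 − 500) / 35.7 = 4.482 cmH2O.
Original PIP = 500/35.7 + 21.9×0.8667 + 5 = 37.986 cmH2O; new PIP = 37.986 + (4.482) = 42.468 cmH2O.

42.5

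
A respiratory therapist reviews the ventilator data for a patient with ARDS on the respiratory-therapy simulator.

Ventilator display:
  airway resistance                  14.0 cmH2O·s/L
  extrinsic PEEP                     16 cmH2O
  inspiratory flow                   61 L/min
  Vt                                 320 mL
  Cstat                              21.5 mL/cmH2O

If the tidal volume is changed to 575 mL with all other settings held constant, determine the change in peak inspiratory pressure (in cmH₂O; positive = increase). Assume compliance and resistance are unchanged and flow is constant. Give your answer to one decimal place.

PIP = Vt/C + R·V̇ + PEEP (constant-flow equation of motion).
Only the elastic term changes: ΔPIP = ΔVt / C = (575 − 320) / 21.5 = 11.86 cmH2O.

11.9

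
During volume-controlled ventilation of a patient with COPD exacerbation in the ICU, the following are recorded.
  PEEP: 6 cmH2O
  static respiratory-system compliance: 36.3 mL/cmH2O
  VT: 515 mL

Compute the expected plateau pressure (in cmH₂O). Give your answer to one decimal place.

Pplat = PEEP + Vt / Cstat = 6 + 515 / 36.3 = 6 + 14.187 = 20.187 cmH2O.

20.2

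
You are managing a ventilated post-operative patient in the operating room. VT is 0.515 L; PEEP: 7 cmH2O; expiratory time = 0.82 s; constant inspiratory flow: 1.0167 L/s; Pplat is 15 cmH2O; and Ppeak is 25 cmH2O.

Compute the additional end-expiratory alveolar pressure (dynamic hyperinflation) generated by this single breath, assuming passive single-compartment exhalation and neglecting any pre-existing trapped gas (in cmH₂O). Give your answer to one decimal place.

2.2

R = (PIP − Pplat)/V̇ = (25 − 15) / 1.0167 = 10.0/1.0167 = 9.836 cmH2O·s/L.
C = Vt/(Pplat − PEEP) = 515.0 / (15 − 7) = 515.0/8.0 = 64.375 mL/cmH2O.
τ = R × C = 9.836 × 0.06438 L/cmH2O = 0.6332 s.
Fraction remaining = e^(−Te/τ) = e^(−0.82/0.6332) = 0.2739; trapped volume = 515.0 × 0.2739 = 141.06 mL.
Additional alveolar pressure from trapping ≈ V_trapped / C = 141.06 / 64.375 = 2.191 cmH2O.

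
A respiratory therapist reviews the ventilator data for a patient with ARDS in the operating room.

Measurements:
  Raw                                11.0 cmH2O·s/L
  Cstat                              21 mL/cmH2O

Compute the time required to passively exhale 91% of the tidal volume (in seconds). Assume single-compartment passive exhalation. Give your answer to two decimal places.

τ = R × C = 11.0 × 21 mL/cmH2O = 11.0 × 0.021 L/cmH2O = 0.231 s.
Exhaled fraction f = 1 − e^(−t/τ) → t = −τ·ln(1 − f) = −0.231·ln(0.09) = 0.5562 s.

0.56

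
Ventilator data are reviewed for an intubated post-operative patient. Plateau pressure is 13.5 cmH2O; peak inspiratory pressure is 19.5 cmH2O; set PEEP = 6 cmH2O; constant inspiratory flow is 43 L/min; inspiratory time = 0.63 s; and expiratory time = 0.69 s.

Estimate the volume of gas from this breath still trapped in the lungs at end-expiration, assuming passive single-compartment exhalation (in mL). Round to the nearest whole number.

115

Flow: 43 L/min ÷ 60 = 0.7167 L/s.
Vt = flow × Ti = 0.7167 L/s × 0.63 s × 1000 mL/L = 451.52 mL.
R = (PIP − Pplat)/V̇ = (19.5 − 13.5) / 0.7167 = 6.0/0.7167 = 8.372 cmH2O·s/L.
C = Vt/(Pplat − PEEP) = 451.52 / (13.5 − 6) = 451.52/7.5 = 60.203 mL/cmH2O.
τ = R × C = 8.372 × 0.0602 L/cmH2O = 0.504 s.
Fraction remaining = e^(−Te/τ) = e^(−0.69/0.504) = 0.2543.
Trapped volume = 451.52 × 0.2543 = 114.82 mL.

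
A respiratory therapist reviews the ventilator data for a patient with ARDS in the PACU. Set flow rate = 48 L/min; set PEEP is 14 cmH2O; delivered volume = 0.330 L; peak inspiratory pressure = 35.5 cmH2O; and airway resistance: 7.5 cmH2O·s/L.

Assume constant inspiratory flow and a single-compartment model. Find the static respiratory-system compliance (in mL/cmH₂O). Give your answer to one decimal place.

21.3

Flow: 48 L/min ÷ 60 = 0.8 L/s.
Equation of motion (constant flow): PIP = Vt/C + R·V̇ + PEEP.
Vt/C = PIP − R·V̇ − PEEP = 35.5 − 7.5×0.8 − 14 = 35.5 − 6.0 − 14 = 15.5 cmH2O.
C = Vt / 15.5 = 330 / 15.5 = 21.29 mL/cmH2O.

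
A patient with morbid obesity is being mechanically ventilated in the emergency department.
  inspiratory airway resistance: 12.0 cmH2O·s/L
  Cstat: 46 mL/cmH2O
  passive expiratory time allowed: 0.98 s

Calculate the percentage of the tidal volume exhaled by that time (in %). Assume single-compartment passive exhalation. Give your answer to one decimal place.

83.1

τ = R × C = 12.0 × 46 mL/cmH2O = 12.0 × 0.046 L/cmH2O = 0.552 s.
Passive exhalation: V(t)/V₀ = e^(−t/τ) = e^(−0.98/0.552) = 0.1694.
Fraction exhaled = 1 − 0.1694 = 0.8306 → 83.06%.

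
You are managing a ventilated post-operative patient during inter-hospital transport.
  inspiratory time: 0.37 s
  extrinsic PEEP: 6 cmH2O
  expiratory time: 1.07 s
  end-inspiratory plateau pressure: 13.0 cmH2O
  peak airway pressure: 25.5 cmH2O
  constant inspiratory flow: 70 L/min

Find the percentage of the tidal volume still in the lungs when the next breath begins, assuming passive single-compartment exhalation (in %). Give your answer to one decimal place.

19.8

Flow: 70 L/min ÷ 60 = 1.1667 L/s.
Vt = flow × Ti = 1.1667 L/s × 0.37 s × 1000 mL/L = 431.68 mL.
R = (PIP − Pplat)/V̇ = (25.5 − 13.0) / 1.1667 = 12.5/1.1667 = 10.714 cmH2O·s/L.
C = Vt/(Pplat − PEEP) = 431.68 / (13.0 − 6) = 431.68/7.0 = 61.669 mL/cmH2O.
τ = R × C = 10.714 × 0.06167 L/cmH2O = 0.6607 s.
Fraction remaining at end-expiration = e^(−Te/τ) = e^(−1.07/0.6607) = 0.198 → 19.8%.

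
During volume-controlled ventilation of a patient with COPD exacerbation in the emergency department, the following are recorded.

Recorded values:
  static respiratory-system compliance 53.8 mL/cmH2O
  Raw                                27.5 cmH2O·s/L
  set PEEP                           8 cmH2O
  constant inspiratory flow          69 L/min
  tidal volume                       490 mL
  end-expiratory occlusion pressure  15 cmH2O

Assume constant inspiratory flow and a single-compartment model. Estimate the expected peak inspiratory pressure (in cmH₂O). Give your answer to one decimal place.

55.7

Flow: 69 L/min ÷ 60 = 1.15 L/s.
Total PEEP = 15 cmH2O (set 8 + intrinsic 7); this is the baseline alveolar pressure.
Equation of motion (constant flow): PIP = Vt/C + R·V̇ + PEEP.
PIP = 490/53.8 + 27.5×1.15 + 15 = 9.108 + 31.625 + 15 = 55.733 cmH2O.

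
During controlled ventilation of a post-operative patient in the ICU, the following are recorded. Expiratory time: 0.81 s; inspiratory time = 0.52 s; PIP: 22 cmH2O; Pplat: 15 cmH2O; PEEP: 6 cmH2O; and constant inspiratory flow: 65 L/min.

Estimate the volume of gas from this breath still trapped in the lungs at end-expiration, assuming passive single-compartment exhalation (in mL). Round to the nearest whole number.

Flow: 65 L/min ÷ 60 = 1.0833 L/s.
Vt = flow × Ti = 1.0833 L/s × 0.52 s × 1000 mL/L = 563.32 mL.
R = (PIP − Pplat)/V̇ = (22 − 15) / 1.0833 = 7.0/1.0833 = 6.462 cmH2O·s/L.
C = Vt/(Pplat − PEEP) = 563.32 / (15 − 6) = 563.32/9.0 = 62.591 mL/cmH2O.
τ = R × C = 6.462 × 0.06259 L/cmH2O = 0.4045 s.
Fraction remaining = e^(−Te/τ) = e^(−0.81/0.4045) = 0.135.
Trapped volume = 563.32 × 0.135 = 76.048 mL.

76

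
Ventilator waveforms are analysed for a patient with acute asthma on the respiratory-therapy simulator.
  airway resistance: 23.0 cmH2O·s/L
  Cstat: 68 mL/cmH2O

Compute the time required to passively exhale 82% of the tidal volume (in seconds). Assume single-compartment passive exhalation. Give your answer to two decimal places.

τ = R × C = 23.0 × 68 mL/cmH2O = 23.0 × 0.068 L/cmH2O = 1.564 s.
Exhaled fraction f = 1 − e^(−t/τ) → t = −τ·ln(1 − f) = −1.564·ln(0.18) = 2.682 s.

2.68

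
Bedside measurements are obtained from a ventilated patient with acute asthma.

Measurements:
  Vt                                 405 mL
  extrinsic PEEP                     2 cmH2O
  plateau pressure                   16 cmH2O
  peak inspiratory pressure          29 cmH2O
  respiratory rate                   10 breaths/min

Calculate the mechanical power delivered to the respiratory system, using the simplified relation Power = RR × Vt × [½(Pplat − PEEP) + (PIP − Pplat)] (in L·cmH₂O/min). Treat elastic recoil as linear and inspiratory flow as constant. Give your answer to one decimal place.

Per-breath work = Vt × [½(Pplat−PEEP) + (PIP−Pplat)] = 0.405 × [0.5×14.0 + 13.0] = 0.405 × 20.0 = 8.1 L·cmH2O.
Power = 10 × 8.1 = 81.0 L·cmH2O/min.

81.0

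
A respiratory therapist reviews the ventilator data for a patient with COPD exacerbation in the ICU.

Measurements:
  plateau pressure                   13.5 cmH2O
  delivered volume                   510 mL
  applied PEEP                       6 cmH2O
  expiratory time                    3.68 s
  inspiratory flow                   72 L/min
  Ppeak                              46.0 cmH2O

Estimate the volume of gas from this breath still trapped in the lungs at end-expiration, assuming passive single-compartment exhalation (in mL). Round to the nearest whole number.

Flow: 72 L/min ÷ 60 = 1.2 L/s.
R = (PIP − Pplat)/V̇ = (46.0 − 13.5) / 1.2 = 32.5/1.2 = 27.083 cmH2O·s/L.
C = Vt/(Pplat − PEEP) = 510.0 / (13.5 − 6) = 510.0/7.5 = 68.0 mL/cmH2O.
τ = R × C = 27.083 × 0.068 L/cmH2O = 1.842 s.
Fraction remaining = e^(−Te/τ) = e^(−3.68/1.842) = 0.1356.
Trapped volume = 510.0 × 0.1356 = 69.156 mL.

69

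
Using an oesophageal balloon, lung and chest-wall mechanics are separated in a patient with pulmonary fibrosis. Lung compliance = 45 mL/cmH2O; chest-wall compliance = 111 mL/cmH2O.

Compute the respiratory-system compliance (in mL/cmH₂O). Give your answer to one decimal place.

Lung and chest wall are elastances in series: 1/Crs = 1/CL + 1/Ccw.
1/Crs = 1/45 + 1/111 = 0.03123.
Crs = 32.02 mL/cmH2O.

32.0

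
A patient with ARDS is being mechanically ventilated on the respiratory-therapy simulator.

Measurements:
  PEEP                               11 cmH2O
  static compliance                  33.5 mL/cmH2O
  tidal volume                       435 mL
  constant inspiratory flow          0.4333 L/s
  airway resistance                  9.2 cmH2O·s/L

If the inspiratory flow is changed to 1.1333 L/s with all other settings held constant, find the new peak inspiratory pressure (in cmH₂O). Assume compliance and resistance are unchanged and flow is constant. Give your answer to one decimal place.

PIP = Vt/C + R·V̇ + PEEP (constant-flow equation of motion).
Only the resistive term changes: ΔPIP = R × ΔV̇ = 9.2 × (1.1333 − 0.4333) = 9.2 × 0.7 = 6.44 cmH2O.
Original PIP = 435/33.5 + 9.2×0.4333 + 11 = 27.971 cmH2O; new PIP = 27.971 + (6.44) = 34.411 cmH2O.

34.4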